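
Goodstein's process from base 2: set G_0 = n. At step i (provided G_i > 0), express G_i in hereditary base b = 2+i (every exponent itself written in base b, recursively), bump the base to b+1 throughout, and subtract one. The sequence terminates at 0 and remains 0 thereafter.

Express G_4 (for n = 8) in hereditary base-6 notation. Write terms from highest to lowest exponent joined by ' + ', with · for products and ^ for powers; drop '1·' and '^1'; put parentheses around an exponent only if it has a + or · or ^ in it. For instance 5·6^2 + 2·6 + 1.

[0] 8 ≡ 2^(2 + 1) (base 2). Lift 3: 81. −1: 80.
[1] 80 ≡ 2·3^3 + 2·3^2 + 2·3 + 2 (base 3). Lift 4: 554. −1: 553.
[2] 553 ≡ 2·4^4 + 2·4^2 + 2·4 + 1 (base 4). Lift 5: 6311. −1: 6310.
[3] 6310 ≡ 2·5^5 + 2·5^2 + 2·5 (base 5). Lift 6: 93396. −1: 93395.
[4] 93395 ≡ 2·6^6 + 2·6^2 + 6 + 5 (base 6). Lift 7: 1647196. −1: 1647195.

2·6^6 + 2·6^2 + 6 + 5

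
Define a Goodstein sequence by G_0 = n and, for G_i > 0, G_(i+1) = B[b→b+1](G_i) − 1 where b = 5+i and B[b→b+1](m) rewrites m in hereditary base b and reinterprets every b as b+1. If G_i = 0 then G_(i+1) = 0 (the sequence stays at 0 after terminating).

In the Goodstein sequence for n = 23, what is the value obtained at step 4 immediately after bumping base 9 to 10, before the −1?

23 —HB5→ 4·5 + 3 —bump→ 4·6 + 3 = 27 —(−1)→ 26
26 —HB6→ 4·6 + 2 —bump→ 4·7 + 2 = 30 —(−1)→ 29
29 —HB7→ 4·7 + 1 —bump→ 4·8 + 1 = 33 —(−1)→ 32
32 —HB8→ 4·8 —bump→ 4·9 = 36 —(−1)→ 35

38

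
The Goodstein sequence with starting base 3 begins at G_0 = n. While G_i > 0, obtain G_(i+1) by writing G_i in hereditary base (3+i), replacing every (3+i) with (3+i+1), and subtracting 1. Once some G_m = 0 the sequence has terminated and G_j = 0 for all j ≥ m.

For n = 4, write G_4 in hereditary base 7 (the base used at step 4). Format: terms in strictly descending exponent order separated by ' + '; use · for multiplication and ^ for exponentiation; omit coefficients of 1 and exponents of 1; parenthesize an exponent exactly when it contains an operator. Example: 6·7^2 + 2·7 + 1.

2

(0) 4|_3 = 3 + 1 ↦ 4 + 1|_4 = 5 ⇒ 4
(1) 4|_4 = 4 ↦ 5|_5 = 5 ⇒ 4
(2) 4|_5 = 4 ↦ 4|_6 = 4 ⇒ 3
(3) 3|_6 = 3 ↦ 3|_7 = 3 ⇒ 2
(4) 2|_7 = 2 ↦ 2|_8 = 2 ⇒ 1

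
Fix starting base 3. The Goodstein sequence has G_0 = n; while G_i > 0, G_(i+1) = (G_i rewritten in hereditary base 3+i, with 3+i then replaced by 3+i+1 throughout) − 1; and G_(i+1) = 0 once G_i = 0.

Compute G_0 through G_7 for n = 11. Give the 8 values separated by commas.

11, 17, 25, 35, 39, 43, 47, 51

11 —HB3→ 3^2 + 2 —bump→ 4^2 + 2 = 18 —(−1)→ 17
17 —HB4→ 4^2 + 1 —bump→ 5^2 + 1 = 26 —(−1)→ 25
25 —HB5→ 5^2 —bump→ 6^2 = 36 —(−1)→ 35
35 —HB6→ 5·6 + 5 —bump→ 5·7 + 5 = 40 —(−1)→ 39
39 —HB7→ 5·7 + 4 —bump→ 5·8 + 4 = 44 —(−1)→ 43
43 —HB8→ 5·8 + 3 —bump→ 5·9 + 3 = 48 —(−1)→ 47
47 —HB9→ 5·9 + 2 —bump→ 5·10 + 2 = 52 —(−1)→ 51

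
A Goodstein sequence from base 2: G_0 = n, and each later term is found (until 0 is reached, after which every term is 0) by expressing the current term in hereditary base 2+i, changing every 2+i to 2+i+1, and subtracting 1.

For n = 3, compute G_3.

2

(0) 3|_2 = 2 + 1 ↦ 3 + 1|_3 = 4 ⇒ 3
(1) 3|_3 = 3 ↦ 4|_4 = 4 ⇒ 3
(2) 3|_4 = 3 ↦ 3|_5 = 3 ⇒ 2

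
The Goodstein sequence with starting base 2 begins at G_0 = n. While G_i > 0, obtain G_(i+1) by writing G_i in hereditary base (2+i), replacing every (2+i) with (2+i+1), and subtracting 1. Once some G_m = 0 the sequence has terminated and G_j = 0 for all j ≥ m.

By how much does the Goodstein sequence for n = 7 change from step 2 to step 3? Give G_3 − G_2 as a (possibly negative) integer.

7 —HB2→ 2^2 + 2 + 1 —bump→ 3^3 + 3 + 1 = 31 —(−1)→ 30
30 —HB3→ 3^3 + 3 —bump→ 4^4 + 4 = 260 —(−1)→ 259
259 —HB4→ 4^4 + 3 —bump→ 5^5 + 3 = 3128 —(−1)→ 3127

2868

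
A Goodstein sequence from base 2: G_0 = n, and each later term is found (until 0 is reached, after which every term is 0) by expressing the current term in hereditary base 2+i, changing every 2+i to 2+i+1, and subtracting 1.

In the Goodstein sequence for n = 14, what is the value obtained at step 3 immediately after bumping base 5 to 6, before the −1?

326592

i=0: 14 = 2^(2 + 1) + 2^2 + 2 (b=2); 2→3: 3^(3 + 1) + 3^3 + 3 = 111; 111−1 = 110
i=1: 110 = 3^(3 + 1) + 3^3 + 2 (b=3); 3→4: 4^(4 + 1) + 4^4 + 2 = 1282; 1282−1 = 1281
i=2: 1281 = 4^(4 + 1) + 4^4 + 1 (b=4); 4→5: 5^(5 + 1) + 5^5 + 1 = 18751; 18751−1 = 18750
i=3: 18750 = 5^(5 + 1) + 5^5 (b=5); 5→6: 6^(6 + 1) + 6^6 = 326592; 326592−1 = 326591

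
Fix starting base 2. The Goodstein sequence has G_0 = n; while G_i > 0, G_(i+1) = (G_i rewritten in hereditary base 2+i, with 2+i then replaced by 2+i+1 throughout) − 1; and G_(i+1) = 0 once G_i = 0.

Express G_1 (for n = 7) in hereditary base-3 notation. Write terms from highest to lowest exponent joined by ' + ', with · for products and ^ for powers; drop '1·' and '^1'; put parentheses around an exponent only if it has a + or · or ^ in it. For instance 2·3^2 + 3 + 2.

step 0: 7 = 2^2 + 2 + 1; sub 3 for 2: 3^3 + 3 + 1; = 31; G_1 = 31−1 = 30
step 1: 30 = 3^3 + 3; sub 4 for 3: 4^4 + 4; = 260; G_2 = 260−1 = 259

3^3 + 3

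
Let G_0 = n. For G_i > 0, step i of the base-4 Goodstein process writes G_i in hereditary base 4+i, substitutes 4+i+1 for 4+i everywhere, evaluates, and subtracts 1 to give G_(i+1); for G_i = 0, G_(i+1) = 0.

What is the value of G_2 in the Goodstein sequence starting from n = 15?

(0) 15|_4 = 3·4 + 3 ↦ 3·5 + 3|_5 = 18 ⇒ 17
(1) 17|_5 = 3·5 + 2 ↦ 3·6 + 2|_6 = 20 ⇒ 19

19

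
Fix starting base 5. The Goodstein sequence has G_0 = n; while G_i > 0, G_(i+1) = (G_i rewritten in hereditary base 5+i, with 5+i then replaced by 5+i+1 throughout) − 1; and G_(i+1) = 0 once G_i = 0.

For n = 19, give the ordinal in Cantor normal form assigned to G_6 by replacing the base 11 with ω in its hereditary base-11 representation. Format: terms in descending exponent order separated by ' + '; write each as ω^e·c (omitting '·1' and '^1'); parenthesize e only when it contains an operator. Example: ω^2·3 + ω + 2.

ω·2 + 8

19 —HB5→ 3·5 + 4 —bump→ 3·6 + 4 = 22 —(−1)→ 21
21 —HB6→ 3·6 + 3 —bump→ 3·7 + 3 = 24 —(−1)→ 23
23 —HB7→ 3·7 + 2 —bump→ 3·8 + 2 = 26 —(−1)→ 25
25 —HB8→ 3·8 + 1 —bump→ 3·9 + 1 = 28 —(−1)→ 27
27 —HB9→ 3·9 —bump→ 3·10 = 30 —(−1)→ 29
29 —HB10→ 2·10 + 9 —bump→ 2·11 + 9 = 31 —(−1)→ 30
30 —HB11→ 2·11 + 8 —bump→ 2·12 + 8 = 32 —(−1)→ 31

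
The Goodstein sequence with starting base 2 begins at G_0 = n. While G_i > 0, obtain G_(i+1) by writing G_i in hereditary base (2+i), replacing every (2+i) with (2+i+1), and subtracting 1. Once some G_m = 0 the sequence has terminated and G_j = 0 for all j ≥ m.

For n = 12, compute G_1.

12 —HB2→ 2^(2 + 1) + 2^2 —bump→ 3^(3 + 1) + 3^3 = 108 —(−1)→ 107
107 —HB3→ 3^(3 + 1) + 2·3^2 + 2·3 + 2 —bump→ 4^(4 + 1) + 2·4^2 + 2·4 + 2 = 1066 —(−1)→ 1065

107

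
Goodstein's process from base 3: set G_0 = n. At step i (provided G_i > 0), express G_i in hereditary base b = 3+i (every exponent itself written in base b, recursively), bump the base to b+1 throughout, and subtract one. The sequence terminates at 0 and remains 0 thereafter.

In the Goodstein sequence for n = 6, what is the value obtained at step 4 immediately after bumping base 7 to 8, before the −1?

step 0: 6 = 2·3; sub 4 for 3: 2·4; = 8; G_1 = 8−1 = 7
step 1: 7 = 4 + 3; sub 5 for 4: 5 + 3; = 8; G_2 = 8−1 = 7
step 2: 7 = 5 + 2; sub 6 for 5: 6 + 2; = 8; G_3 = 8−1 = 7
step 3: 7 = 6 + 1; sub 7 for 6: 7 + 1; = 8; G_4 = 8−1 = 7
step 4: 7 = 7; sub 8 for 7: 8; = 8; G_5 = 8−1 = 7

8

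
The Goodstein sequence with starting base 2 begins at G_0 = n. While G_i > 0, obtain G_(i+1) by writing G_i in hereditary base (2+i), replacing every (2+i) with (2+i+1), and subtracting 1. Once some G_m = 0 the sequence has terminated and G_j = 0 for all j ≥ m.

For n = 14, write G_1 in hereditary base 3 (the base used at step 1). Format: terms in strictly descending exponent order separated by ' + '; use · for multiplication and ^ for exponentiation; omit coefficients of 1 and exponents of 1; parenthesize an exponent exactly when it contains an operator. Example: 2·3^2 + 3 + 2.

3^(3 + 1) + 3^3 + 2

i=0: 14 = 2^(2 + 1) + 2^2 + 2 (b=2); 2→3: 3^(3 + 1) + 3^3 + 3 = 111; 111−1 = 110
i=1: 110 = 3^(3 + 1) + 3^3 + 2 (b=3); 3→4: 4^(4 + 1) + 4^4 + 2 = 1282; 1282−1 = 1281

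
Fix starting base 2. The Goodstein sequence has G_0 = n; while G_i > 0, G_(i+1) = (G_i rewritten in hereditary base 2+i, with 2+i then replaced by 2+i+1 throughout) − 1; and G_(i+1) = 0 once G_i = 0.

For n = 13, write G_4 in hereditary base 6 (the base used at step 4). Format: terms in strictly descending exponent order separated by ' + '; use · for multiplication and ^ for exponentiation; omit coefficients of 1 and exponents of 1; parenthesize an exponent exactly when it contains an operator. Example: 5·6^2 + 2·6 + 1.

6^(6 + 1) + 3·6^3 + 3·6^2 + 3·6 + 1

step 0: 13 = 2^(2 + 1) + 2^2 + 1; sub 3 for 2: 3^(3 + 1) + 3^3 + 1; = 109; G_1 = 109−1 = 108
step 1: 108 = 3^(3 + 1) + 3^3; sub 4 for 3: 4^(4 + 1) + 4^4; = 1280; G_2 = 1280−1 = 1279
step 2: 1279 = 4^(4 + 1) + 3·4^3 + 3·4^2 + 3·4 + 3; sub 5 for 4: 5^(5 + 1) + 3·5^3 + 3·5^2 + 3·5 + 3; = 16093; G_3 = 16093−1 = 16092
step 3: 16092 = 5^(5 + 1) + 3·5^3 + 3·5^2 + 3·5 + 2; sub 6 for 5: 6^(6 + 1) + 3·6^3 + 3·6^2 + 3·6 + 2; = 280712; G_4 = 280712−1 = 280711
step 4: 280711 = 6^(6 + 1) + 3·6^3 + 3·6^2 + 3·6 + 1; sub 7 for 6: 7^(7 + 1) + 3·7^3 + 3·7^2 + 3·7 + 1; = 5765999; G_5 = 5765999−1 = 5765998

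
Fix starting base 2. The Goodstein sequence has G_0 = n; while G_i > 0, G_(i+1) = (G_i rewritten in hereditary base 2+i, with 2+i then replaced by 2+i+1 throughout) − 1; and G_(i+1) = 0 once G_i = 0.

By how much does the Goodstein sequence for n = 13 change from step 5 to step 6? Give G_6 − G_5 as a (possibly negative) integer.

step 0: 13 = 2^(2 + 1) + 2^2 + 1; sub 3 for 2: 3^(3 + 1) + 3^3 + 1; = 109; G_1 = 109−1 = 108
step 1: 108 = 3^(3 + 1) + 3^3; sub 4 for 3: 4^(4 + 1) + 4^4; = 1280; G_2 = 1280−1 = 1279
step 2: 1279 = 4^(4 + 1) + 3·4^3 + 3·4^2 + 3·4 + 3; sub 5 for 4: 5^(5 + 1) + 3·5^3 + 3·5^2 + 3·5 + 3; = 16093; G_3 = 16093−1 = 16092
step 3: 16092 = 5^(5 + 1) + 3·5^3 + 3·5^2 + 3·5 + 2; sub 6 for 5: 6^(6 + 1) + 3·6^3 + 3·6^2 + 3·6 + 2; = 280712; G_4 = 280712−1 = 280711
step 4: 280711 = 6^(6 + 1) + 3·6^3 + 3·6^2 + 3·6 + 1; sub 7 for 6: 7^(7 + 1) + 3·7^3 + 3·7^2 + 3·7 + 1; = 5765999; G_5 = 5765999−1 = 5765998
step 5: 5765998 = 7^(7 + 1) + 3·7^3 + 3·7^2 + 3·7; sub 8 for 7: 8^(8 + 1) + 3·8^3 + 3·8^2 + 3·8; = 134219480; G_6 = 134219480−1 = 134219479

128453481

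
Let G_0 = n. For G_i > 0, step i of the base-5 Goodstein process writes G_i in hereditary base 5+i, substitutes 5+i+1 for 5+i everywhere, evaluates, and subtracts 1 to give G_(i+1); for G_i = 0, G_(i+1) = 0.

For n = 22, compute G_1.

i=0: 22 = 4·5 + 2 (b=5); 5→6: 4·6 + 2 = 26; 26−1 = 25
i=1: 25 = 4·6 + 1 (b=6); 6→7: 4·7 + 1 = 29; 29−1 = 28

25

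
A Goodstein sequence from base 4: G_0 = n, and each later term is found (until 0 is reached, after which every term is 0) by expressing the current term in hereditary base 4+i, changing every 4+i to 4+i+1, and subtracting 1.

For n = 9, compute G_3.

11

i=0: 9 = 2·4 + 1 (b=4); 4→5: 2·5 + 1 = 11; 11−1 = 10
i=1: 10 = 2·5 (b=5); 5→6: 2·6 = 12; 12−1 = 11
i=2: 11 = 6 + 5 (b=6); 6→7: 7 + 5 = 12; 12−1 = 11
i=3: 11 = 7 + 4 (b=7); 7→8: 8 + 4 = 12; 12−1 = 11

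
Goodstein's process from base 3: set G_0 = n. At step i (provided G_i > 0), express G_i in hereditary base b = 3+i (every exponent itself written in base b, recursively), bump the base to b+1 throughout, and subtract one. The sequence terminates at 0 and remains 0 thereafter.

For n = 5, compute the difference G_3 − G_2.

0

base 3: 5 = 3 + 2; at 4: 4 + 2 = 6; next = 5
base 4: 5 = 4 + 1; at 5: 5 + 1 = 6; next = 5
base 5: 5 = 5; at 6: 6 = 6; next = 5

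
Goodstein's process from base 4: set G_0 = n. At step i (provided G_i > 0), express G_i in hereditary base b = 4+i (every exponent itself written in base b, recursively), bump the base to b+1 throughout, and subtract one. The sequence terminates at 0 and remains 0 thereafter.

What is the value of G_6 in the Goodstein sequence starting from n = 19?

i=0: 19 = 4^2 + 3 (b=4); 4→5: 5^2 + 3 = 28; 28−1 = 27
i=1: 27 = 5^2 + 2 (b=5); 5→6: 6^2 + 2 = 38; 38−1 = 37
i=2: 37 = 6^2 + 1 (b=6); 6→7: 7^2 + 1 = 50; 50−1 = 49
i=3: 49 = 7^2 (b=7); 7→8: 8^2 = 64; 64−1 = 63
i=4: 63 = 7·8 + 7 (b=8); 8→9: 7·9 + 7 = 70; 70−1 = 69
i=5: 69 = 7·9 + 6 (b=9); 9→10: 7·10 + 6 = 76; 76−1 = 75
i=6: 75 = 7·10 + 5 (b=10); 10→11: 7·11 + 5 = 82; 82−1 = 81

75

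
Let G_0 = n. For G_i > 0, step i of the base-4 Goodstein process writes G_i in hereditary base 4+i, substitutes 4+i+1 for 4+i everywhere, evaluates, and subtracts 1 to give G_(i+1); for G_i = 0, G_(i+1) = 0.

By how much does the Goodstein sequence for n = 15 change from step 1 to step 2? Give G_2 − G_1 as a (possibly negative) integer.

2

step 0: 15 = 3·4 + 3; sub 5 for 4: 3·5 + 3; = 18; G_1 = 18−1 = 17
step 1: 17 = 3·5 + 2; sub 6 for 5: 3·6 + 2; = 20; G_2 = 20−1 = 19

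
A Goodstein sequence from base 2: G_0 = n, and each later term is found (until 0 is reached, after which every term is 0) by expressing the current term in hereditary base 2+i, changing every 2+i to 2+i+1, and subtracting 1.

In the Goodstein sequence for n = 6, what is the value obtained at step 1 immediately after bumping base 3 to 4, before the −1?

258

step 0: 6 = 2^2 + 2; sub 3 for 2: 3^3 + 3; = 30; G_1 = 30−1 = 29
step 1: 29 = 3^3 + 2; sub 4 for 3: 4^4 + 2; = 258; G_2 = 258−1 = 257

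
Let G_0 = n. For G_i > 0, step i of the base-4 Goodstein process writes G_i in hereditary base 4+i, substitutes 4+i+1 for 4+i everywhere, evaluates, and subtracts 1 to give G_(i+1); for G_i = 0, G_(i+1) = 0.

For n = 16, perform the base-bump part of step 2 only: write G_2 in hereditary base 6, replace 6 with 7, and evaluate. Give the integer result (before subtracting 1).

16 —HB4→ 4^2 —bump→ 5^2 = 25 —(−1)→ 24
24 —HB5→ 4·5 + 4 —bump→ 4·6 + 4 = 28 —(−1)→ 27
27 —HB6→ 4·6 + 3 —bump→ 4·7 + 3 = 31 —(−1)→ 30

31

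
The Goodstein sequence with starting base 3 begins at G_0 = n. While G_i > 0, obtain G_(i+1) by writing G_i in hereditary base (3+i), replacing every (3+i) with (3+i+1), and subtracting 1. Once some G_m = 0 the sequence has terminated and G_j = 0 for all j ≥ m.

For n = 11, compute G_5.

43

G_0=11  [base 3] 3^2 + 2  →[3↦4]→  4^2 + 2 = 18  −1 ⇒ G_1=17
G_1=17  [base 4] 4^2 + 1  →[4↦5]→  5^2 + 1 = 26  −1 ⇒ G_2=25
G_2=25  [base 5] 5^2  →[5↦6]→  6^2 = 36  −1 ⇒ G_3=35
G_3=35  [base 6] 5·6 + 5  →[6↦7]→  5·7 + 5 = 40  −1 ⇒ G_4=39
G_4=39  [base 7] 5·7 + 4  →[7↦8]→  5·8 + 4 = 44  −1 ⇒ G_5=43
G_5=43  [base 8] 5·8 + 3  →[8↦9]→  5·9 + 3 = 48  −1 ⇒ G_6=47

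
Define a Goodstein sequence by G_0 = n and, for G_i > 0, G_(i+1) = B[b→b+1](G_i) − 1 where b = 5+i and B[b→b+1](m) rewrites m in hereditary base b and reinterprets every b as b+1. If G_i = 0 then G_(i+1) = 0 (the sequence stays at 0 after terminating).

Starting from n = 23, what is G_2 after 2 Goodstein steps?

29

G_0 = 23. HB_5(23) = 4·5 + 3. Bump = 27. G_1 = 26.
G_1 = 26. HB_6(26) = 4·6 + 2. Bump = 30. G_2 = 29.
G_2 = 29. HB_7(29) = 4·7 + 1. Bump = 33. G_3 = 32.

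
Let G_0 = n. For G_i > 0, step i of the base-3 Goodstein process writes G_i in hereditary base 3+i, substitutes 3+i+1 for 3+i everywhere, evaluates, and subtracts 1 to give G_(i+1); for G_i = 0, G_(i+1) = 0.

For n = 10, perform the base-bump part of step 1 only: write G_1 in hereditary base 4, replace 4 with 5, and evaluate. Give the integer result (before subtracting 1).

(0) 10|_3 = 3^2 + 1 ↦ 4^2 + 1|_4 = 17 ⇒ 16
(1) 16|_4 = 4^2 ↦ 5^2|_5 = 25 ⇒ 24

25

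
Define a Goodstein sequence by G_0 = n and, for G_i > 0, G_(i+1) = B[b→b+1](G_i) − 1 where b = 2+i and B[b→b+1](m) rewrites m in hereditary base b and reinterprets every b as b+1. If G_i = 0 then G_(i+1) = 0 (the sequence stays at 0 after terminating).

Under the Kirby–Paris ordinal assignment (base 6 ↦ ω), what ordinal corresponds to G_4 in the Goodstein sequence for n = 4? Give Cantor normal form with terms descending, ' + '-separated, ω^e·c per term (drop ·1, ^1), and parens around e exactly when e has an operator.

base 2: 4 = 2^2; at 3: 3^3 = 27; next = 26
base 3: 26 = 2·3^2 + 2·3 + 2; at 4: 2·4^2 + 2·4 + 2 = 42; next = 41
base 4: 41 = 2·4^2 + 2·4 + 1; at 5: 2·5^2 + 2·5 + 1 = 61; next = 60
base 5: 60 = 2·5^2 + 2·5; at 6: 2·6^2 + 2·6 = 84; next = 83
base 6: 83 = 2·6^2 + 6 + 5; at 7: 2·7^2 + 7 + 5 = 110; next = 109

ω^2·2 + ω + 5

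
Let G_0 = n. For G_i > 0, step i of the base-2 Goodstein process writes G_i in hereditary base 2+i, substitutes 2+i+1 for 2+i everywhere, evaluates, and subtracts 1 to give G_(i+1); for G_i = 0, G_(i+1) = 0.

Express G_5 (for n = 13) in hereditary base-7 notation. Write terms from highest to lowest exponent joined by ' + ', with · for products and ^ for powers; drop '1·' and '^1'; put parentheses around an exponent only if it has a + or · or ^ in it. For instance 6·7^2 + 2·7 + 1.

G_0 = 13. HB_2(13) = 2^(2 + 1) + 2^2 + 1. Bump = 109. G_1 = 108.
G_1 = 108. HB_3(108) = 3^(3 + 1) + 3^3. Bump = 1280. G_2 = 1279.
G_2 = 1279. HB_4(1279) = 4^(4 + 1) + 3·4^3 + 3·4^2 + 3·4 + 3. Bump = 16093. G_3 = 16092.
G_3 = 16092. HB_5(16092) = 5^(5 + 1) + 3·5^3 + 3·5^2 + 3·5 + 2. Bump = 280712. G_4 = 280711.
G_4 = 280711. HB_6(280711) = 6^(6 + 1) + 3·6^3 + 3·6^2 + 3·6 + 1. Bump = 5765999. G_5 = 5765998.

7^(7 + 1) + 3·7^3 + 3·7^2 + 3·7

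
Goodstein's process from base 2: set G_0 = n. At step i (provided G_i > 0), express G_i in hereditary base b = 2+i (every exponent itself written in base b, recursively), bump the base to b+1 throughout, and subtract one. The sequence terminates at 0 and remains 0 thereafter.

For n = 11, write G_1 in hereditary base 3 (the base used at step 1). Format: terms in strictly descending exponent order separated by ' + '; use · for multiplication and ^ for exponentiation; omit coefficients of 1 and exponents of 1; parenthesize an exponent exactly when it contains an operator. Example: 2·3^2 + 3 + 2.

(0) 11|_2 = 2^(2 + 1) + 2 + 1 ↦ 3^(3 + 1) + 3 + 1|_3 = 85 ⇒ 84
(1) 84|_3 = 3^(3 + 1) + 3 ↦ 4^(4 + 1) + 4|_4 = 1028 ⇒ 1027

3^(3 + 1) + 3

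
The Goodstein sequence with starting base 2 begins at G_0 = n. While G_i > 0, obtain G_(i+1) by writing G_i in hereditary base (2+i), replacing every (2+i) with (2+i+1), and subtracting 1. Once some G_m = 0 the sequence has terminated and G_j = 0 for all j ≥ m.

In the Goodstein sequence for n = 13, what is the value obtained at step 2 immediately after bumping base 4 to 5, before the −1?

16093

(0) 13|_2 = 2^(2 + 1) + 2^2 + 1 ↦ 3^(3 + 1) + 3^3 + 1|_3 = 109 ⇒ 108
(1) 108|_3 = 3^(3 + 1) + 3^3 ↦ 4^(4 + 1) + 4^4|_4 = 1280 ⇒ 1279
(2) 1279|_4 = 4^(4 + 1) + 3·4^3 + 3·4^2 + 3·4 + 3 ↦ 5^(5 + 1) + 3·5^3 + 3·5^2 + 3·5 + 3|_5 = 16093 ⇒ 16092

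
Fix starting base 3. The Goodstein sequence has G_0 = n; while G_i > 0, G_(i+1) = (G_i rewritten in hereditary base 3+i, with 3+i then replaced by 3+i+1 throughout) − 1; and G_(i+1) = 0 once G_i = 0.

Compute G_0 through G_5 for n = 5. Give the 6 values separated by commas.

i=0: 5 = 3 + 2 (b=3); 3→4: 4 + 2 = 6; 6−1 = 5
i=1: 5 = 4 + 1 (b=4); 4→5: 5 + 1 = 6; 6−1 = 5
i=2: 5 = 5 (b=5); 5→6: 6 = 6; 6−1 = 5
i=3: 5 = 5 (b=6); 6→7: 5 = 5; 5−1 = 4
i=4: 4 = 4 (b=7); 7→8: 4 = 4; 4−1 = 3

5, 5, 5, 5, 4, 3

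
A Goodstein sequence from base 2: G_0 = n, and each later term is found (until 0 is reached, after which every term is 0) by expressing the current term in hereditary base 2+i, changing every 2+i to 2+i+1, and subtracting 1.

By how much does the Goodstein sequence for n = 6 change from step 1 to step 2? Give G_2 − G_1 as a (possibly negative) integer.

228

(0) 6|_2 = 2^2 + 2 ↦ 3^3 + 3|_3 = 30 ⇒ 29
(1) 29|_3 = 3^3 + 2 ↦ 4^4 + 2|_4 = 258 ⇒ 257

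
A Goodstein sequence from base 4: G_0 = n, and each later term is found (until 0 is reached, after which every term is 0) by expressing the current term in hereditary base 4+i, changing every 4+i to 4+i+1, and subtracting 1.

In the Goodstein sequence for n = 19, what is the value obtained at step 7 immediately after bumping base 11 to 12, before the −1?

base 4: 19 = 4^2 + 3; at 5: 5^2 + 3 = 28; next = 27
base 5: 27 = 5^2 + 2; at 6: 6^2 + 2 = 38; next = 37
base 6: 37 = 6^2 + 1; at 7: 7^2 + 1 = 50; next = 49
base 7: 49 = 7^2; at 8: 8^2 = 64; next = 63
base 8: 63 = 7·8 + 7; at 9: 7·9 + 7 = 70; next = 69
base 9: 69 = 7·9 + 6; at 10: 7·10 + 6 = 76; next = 75
base 10: 75 = 7·10 + 5; at 11: 7·11 + 5 = 82; next = 81

88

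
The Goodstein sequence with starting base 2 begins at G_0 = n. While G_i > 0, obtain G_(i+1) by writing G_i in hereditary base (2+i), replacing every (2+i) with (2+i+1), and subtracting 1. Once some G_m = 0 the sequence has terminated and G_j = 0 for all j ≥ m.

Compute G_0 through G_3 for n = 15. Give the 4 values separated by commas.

G_0=15  [base 2] 2^(2 + 1) + 2^2 + 2 + 1  →[2↦3]→  3^(3 + 1) + 3^3 + 3 + 1 = 112  −1 ⇒ G_1=111
G_1=111  [base 3] 3^(3 + 1) + 3^3 + 3  →[3↦4]→  4^(4 + 1) + 4^4 + 4 = 1284  −1 ⇒ G_2=1283
G_2=1283  [base 4] 4^(4 + 1) + 4^4 + 3  →[4↦5]→  5^(5 + 1) + 5^5 + 3 = 18753  −1 ⇒ G_3=18752

15, 111, 1283, 18752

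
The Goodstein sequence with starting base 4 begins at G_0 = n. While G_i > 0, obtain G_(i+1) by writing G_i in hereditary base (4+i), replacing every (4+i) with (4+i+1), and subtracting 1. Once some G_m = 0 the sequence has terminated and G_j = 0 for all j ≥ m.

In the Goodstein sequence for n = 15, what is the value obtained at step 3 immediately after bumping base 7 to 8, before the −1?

G_0=15  [base 4] 3·4 + 3  →[4↦5]→  3·5 + 3 = 18  −1 ⇒ G_1=17
G_1=17  [base 5] 3·5 + 2  →[5↦6]→  3·6 + 2 = 20  −1 ⇒ G_2=19
G_2=19  [base 6] 3·6 + 1  →[6↦7]→  3·7 + 1 = 22  −1 ⇒ G_3=21

24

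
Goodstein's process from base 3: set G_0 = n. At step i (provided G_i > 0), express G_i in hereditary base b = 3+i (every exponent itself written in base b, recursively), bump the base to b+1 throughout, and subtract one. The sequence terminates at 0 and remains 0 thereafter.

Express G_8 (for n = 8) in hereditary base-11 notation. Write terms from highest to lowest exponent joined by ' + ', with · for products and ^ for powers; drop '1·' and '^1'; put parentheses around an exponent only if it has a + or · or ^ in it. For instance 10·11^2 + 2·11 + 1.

[0] 8 ≡ 2·3 + 2 (base 3). Lift 4: 10. −1: 9.
[1] 9 ≡ 2·4 + 1 (base 4). Lift 5: 11. −1: 10.
[2] 10 ≡ 2·5 (base 5). Lift 6: 12. −1: 11.
[3] 11 ≡ 6 + 5 (base 6). Lift 7: 12. −1: 11.
[4] 11 ≡ 7 + 4 (base 7). Lift 8: 12. −1: 11.
[5] 11 ≡ 8 + 3 (base 8). Lift 9: 12. −1: 11.
[6] 11 ≡ 9 + 2 (base 9). Lift 10: 12. −1: 11.
[7] 11 ≡ 10 + 1 (base 10). Lift 11: 12. −1: 11.

11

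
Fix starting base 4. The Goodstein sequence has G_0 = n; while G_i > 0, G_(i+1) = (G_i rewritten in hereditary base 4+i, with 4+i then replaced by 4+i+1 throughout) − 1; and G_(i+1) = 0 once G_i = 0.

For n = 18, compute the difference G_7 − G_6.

G_0=18  [base 4] 4^2 + 2  →[4↦5]→  5^2 + 2 = 27  −1 ⇒ G_1=26
G_1=26  [base 5] 5^2 + 1  →[5↦6]→  6^2 + 1 = 37  −1 ⇒ G_2=36
G_2=36  [base 6] 6^2  →[6↦7]→  7^2 = 49  −1 ⇒ G_3=48
G_3=48  [base 7] 6·7 + 6  →[7↦8]→  6·8 + 6 = 54  −1 ⇒ G_4=53
G_4=53  [base 8] 6·8 + 5  →[8↦9]→  6·9 + 5 = 59  −1 ⇒ G_5=58
G_5=58  [base 9] 6·9 + 4  →[9↦10]→  6·10 + 4 = 64  −1 ⇒ G_6=63
G_6=63  [base 10] 6·10 + 3  →[10↦11]→  6·11 + 3 = 69  −1 ⇒ G_7=68

5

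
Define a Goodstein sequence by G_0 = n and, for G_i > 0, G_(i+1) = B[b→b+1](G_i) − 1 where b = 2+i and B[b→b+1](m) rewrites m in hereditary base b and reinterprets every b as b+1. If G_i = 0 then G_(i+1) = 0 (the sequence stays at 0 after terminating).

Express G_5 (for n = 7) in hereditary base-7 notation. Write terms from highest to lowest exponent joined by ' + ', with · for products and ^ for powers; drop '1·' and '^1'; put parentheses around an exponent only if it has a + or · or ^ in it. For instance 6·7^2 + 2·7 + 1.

7^7

7 —HB2→ 2^2 + 2 + 1 —bump→ 3^3 + 3 + 1 = 31 —(−1)→ 30
30 —HB3→ 3^3 + 3 —bump→ 4^4 + 4 = 260 —(−1)→ 259
259 —HB4→ 4^4 + 3 —bump→ 5^5 + 3 = 3128 —(−1)→ 3127
3127 —HB5→ 5^5 + 2 —bump→ 6^6 + 2 = 46658 —(−1)→ 46657
46657 —HB6→ 6^6 + 1 —bump→ 7^7 + 1 = 823544 —(−1)→ 823543
823543 —HB7→ 7^7 —bump→ 8^8 = 16777216 —(−1)→ 16777215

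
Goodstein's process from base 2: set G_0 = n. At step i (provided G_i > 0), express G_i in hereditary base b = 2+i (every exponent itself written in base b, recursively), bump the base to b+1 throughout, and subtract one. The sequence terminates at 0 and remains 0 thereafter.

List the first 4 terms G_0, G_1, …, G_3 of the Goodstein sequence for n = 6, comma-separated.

6, 29, 257, 3125

G_0=6  [base 2] 2^2 + 2  →[2↦3]→  3^3 + 3 = 30  −1 ⇒ G_1=29
G_1=29  [base 3] 3^3 + 2  →[3↦4]→  4^4 + 2 = 258  −1 ⇒ G_2=257
G_2=257  [base 4] 4^4 + 1  →[4↦5]→  5^5 + 1 = 3126  −1 ⇒ G_3=3125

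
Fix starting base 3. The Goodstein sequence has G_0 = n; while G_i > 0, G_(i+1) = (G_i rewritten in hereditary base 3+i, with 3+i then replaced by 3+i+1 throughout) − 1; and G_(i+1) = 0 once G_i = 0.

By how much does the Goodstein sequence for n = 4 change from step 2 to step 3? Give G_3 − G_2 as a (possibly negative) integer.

G_0=4  [base 3] 3 + 1  →[3↦4]→  4 + 1 = 5  −1 ⇒ G_1=4
G_1=4  [base 4] 4  →[4↦5]→  5 = 5  −1 ⇒ G_2=4
G_2=4  [base 5] 4  →[5↦6]→  4 = 4  −1 ⇒ G_3=3

-1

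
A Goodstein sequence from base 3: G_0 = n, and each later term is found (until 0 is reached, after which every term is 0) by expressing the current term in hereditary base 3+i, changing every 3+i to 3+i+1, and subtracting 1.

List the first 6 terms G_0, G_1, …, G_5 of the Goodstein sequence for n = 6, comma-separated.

6, 7, 7, 7, 7, 7

(0) 6|_3 = 2·3 ↦ 2·4|_4 = 8 ⇒ 7
(1) 7|_4 = 4 + 3 ↦ 5 + 3|_5 = 8 ⇒ 7
(2) 7|_5 = 5 + 2 ↦ 6 + 2|_6 = 8 ⇒ 7
(3) 7|_6 = 6 + 1 ↦ 7 + 1|_7 = 8 ⇒ 7
(4) 7|_7 = 7 ↦ 8|_8 = 8 ⇒ 7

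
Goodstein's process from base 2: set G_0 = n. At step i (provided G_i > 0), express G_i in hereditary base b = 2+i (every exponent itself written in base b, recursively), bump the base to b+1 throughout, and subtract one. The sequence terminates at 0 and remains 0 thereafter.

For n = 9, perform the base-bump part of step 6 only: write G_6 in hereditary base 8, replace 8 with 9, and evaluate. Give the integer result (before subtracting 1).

1162263922

i=0: 9 = 2^(2 + 1) + 1 (b=2); 2→3: 3^(3 + 1) + 1 = 82; 82−1 = 81
i=1: 81 = 3^(3 + 1) (b=3); 3→4: 4^(4 + 1) = 1024; 1024−1 = 1023
i=2: 1023 = 3·4^4 + 3·4^3 + 3·4^2 + 3·4 + 3 (b=4); 4→5: 3·5^5 + 3·5^3 + 3·5^2 + 3·5 + 3 = 9843; 9843−1 = 9842
i=3: 9842 = 3·5^5 + 3·5^3 + 3·5^2 + 3·5 + 2 (b=5); 5→6: 3·6^6 + 3·6^3 + 3·6^2 + 3·6 + 2 = 140744; 140744−1 = 140743
i=4: 140743 = 3·6^6 + 3·6^3 + 3·6^2 + 3·6 + 1 (b=6); 6→7: 3·7^7 + 3·7^3 + 3·7^2 + 3·7 + 1 = 2471827; 2471827−1 = 2471826
i=5: 2471826 = 3·7^7 + 3·7^3 + 3·7^2 + 3·7 (b=7); 7→8: 3·8^8 + 3·8^3 + 3·8^2 + 3·8 = 50333400; 50333400−1 = 50333399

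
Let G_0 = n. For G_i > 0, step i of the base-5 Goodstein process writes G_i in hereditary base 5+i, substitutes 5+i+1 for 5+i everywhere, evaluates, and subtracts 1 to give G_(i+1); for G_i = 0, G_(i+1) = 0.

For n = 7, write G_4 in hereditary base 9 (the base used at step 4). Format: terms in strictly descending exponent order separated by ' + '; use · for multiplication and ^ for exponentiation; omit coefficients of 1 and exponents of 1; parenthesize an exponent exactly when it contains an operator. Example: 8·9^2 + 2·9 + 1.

6

step 0: 7 = 5 + 2; sub 6 for 5: 6 + 2; = 8; G_1 = 8−1 = 7
step 1: 7 = 6 + 1; sub 7 for 6: 7 + 1; = 8; G_2 = 8−1 = 7
step 2: 7 = 7; sub 8 for 7: 8; = 8; G_3 = 8−1 = 7
step 3: 7 = 7; sub 9 for 8: 7; = 7; G_4 = 7−1 = 6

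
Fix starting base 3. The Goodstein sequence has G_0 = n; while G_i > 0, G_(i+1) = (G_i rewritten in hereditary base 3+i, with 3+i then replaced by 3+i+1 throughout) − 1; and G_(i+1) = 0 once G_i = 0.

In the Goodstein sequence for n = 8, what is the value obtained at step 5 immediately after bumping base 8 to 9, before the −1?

12

[0] 8 ≡ 2·3 + 2 (base 3). Lift 4: 10. −1: 9.
[1] 9 ≡ 2·4 + 1 (base 4). Lift 5: 11. −1: 10.
[2] 10 ≡ 2·5 (base 5). Lift 6: 12. −1: 11.
[3] 11 ≡ 6 + 5 (base 6). Lift 7: 12. −1: 11.
[4] 11 ≡ 7 + 4 (base 7). Lift 8: 12. −1: 11.
[5] 11 ≡ 8 + 3 (base 8). Lift 9: 12. −1: 11.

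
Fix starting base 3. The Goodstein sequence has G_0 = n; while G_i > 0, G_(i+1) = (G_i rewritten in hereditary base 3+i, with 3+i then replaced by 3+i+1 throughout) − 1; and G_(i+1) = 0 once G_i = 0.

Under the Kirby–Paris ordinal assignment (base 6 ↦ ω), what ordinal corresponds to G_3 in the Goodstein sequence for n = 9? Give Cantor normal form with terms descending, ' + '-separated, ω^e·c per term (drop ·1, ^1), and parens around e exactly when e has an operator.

G_0 = 9. HB_3(9) = 3^2. Bump = 16. G_1 = 15.
G_1 = 15. HB_4(15) = 3·4 + 3. Bump = 18. G_2 = 17.
G_2 = 17. HB_5(17) = 3·5 + 2. Bump = 20. G_3 = 19.
G_3 = 19. HB_6(19) = 3·6 + 1. Bump = 22. G_4 = 21.

ω·3 + 1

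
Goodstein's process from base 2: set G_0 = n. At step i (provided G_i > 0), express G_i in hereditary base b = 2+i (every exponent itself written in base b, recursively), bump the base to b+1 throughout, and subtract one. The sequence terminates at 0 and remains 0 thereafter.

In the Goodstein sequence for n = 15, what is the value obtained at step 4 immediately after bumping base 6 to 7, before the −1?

6588345

step 0: 15 = 2^(2 + 1) + 2^2 + 2 + 1; sub 3 for 2: 3^(3 + 1) + 3^3 + 3 + 1; = 112; G_1 = 112−1 = 111
step 1: 111 = 3^(3 + 1) + 3^3 + 3; sub 4 for 3: 4^(4 + 1) + 4^4 + 4; = 1284; G_2 = 1284−1 = 1283
step 2: 1283 = 4^(4 + 1) + 4^4 + 3; sub 5 for 4: 5^(5 + 1) + 5^5 + 3; = 18753; G_3 = 18753−1 = 18752
step 3: 18752 = 5^(5 + 1) + 5^5 + 2; sub 6 for 5: 6^(6 + 1) + 6^6 + 2; = 326594; G_4 = 326594−1 = 326593
step 4: 326593 = 6^(6 + 1) + 6^6 + 1; sub 7 for 6: 7^(7 + 1) + 7^7 + 1; = 6588345; G_5 = 6588345−1 = 6588344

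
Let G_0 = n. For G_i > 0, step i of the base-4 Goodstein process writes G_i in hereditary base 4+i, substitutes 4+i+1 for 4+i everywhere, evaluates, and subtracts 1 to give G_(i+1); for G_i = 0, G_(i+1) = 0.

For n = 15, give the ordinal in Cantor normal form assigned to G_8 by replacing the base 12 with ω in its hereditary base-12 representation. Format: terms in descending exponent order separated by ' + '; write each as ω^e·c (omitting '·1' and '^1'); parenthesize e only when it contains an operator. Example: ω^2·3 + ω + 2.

G_0=15  [base 4] 3·4 + 3  →[4↦5]→  3·5 + 3 = 18  −1 ⇒ G_1=17
G_1=17  [base 5] 3·5 + 2  →[5↦6]→  3·6 + 2 = 20  −1 ⇒ G_2=19
G_2=19  [base 6] 3·6 + 1  →[6↦7]→  3·7 + 1 = 22  −1 ⇒ G_3=21
G_3=21  [base 7] 3·7  →[7↦8]→  3·8 = 24  −1 ⇒ G_4=23
G_4=23  [base 8] 2·8 + 7  →[8↦9]→  2·9 + 7 = 25  −1 ⇒ G_5=24
G_5=24  [base 9] 2·9 + 6  →[9↦10]→  2·10 + 6 = 26  −1 ⇒ G_6=25
G_6=25  [base 10] 2·10 + 5  →[10↦11]→  2·11 + 5 = 27  −1 ⇒ G_7=26
G_7=26  [base 11] 2·11 + 4  →[11↦12]→  2·12 + 4 = 28  −1 ⇒ G_8=27

ω·2 + 3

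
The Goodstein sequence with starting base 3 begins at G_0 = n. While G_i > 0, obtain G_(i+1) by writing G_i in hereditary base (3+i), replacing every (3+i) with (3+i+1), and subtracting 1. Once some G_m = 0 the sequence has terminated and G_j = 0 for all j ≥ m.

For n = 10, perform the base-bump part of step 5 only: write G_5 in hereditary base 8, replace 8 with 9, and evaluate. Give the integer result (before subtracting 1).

i=0: 10 = 3^2 + 1 (b=3); 3→4: 4^2 + 1 = 17; 17−1 = 16
i=1: 16 = 4^2 (b=4); 4→5: 5^2 = 25; 25−1 = 24
i=2: 24 = 4·5 + 4 (b=5); 5→6: 4·6 + 4 = 28; 28−1 = 27
i=3: 27 = 4·6 + 3 (b=6); 6→7: 4·7 + 3 = 31; 31−1 = 30
i=4: 30 = 4·7 + 2 (b=7); 7→8: 4·8 + 2 = 34; 34−1 = 33

37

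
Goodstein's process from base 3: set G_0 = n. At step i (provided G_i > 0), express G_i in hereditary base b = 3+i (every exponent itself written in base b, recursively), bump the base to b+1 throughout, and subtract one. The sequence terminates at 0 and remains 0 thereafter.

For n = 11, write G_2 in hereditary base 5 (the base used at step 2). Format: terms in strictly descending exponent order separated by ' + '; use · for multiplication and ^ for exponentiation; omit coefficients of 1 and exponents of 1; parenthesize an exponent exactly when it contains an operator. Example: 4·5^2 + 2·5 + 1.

11 —HB3→ 3^2 + 2 —bump→ 4^2 + 2 = 18 —(−1)→ 17
17 —HB4→ 4^2 + 1 —bump→ 5^2 + 1 = 26 —(−1)→ 25
25 —HB5→ 5^2 —bump→ 6^2 = 36 —(−1)→ 35

5^2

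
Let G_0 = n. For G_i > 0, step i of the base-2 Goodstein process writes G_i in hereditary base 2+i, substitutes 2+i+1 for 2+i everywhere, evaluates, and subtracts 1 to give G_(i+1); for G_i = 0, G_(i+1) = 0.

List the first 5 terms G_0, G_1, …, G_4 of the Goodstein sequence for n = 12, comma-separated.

12, 107, 1065, 15685, 280019

(0) 12|_2 = 2^(2 + 1) + 2^2 ↦ 3^(3 + 1) + 3^3|_3 = 108 ⇒ 107
(1) 107|_3 = 3^(3 + 1) + 2·3^2 + 2·3 + 2 ↦ 4^(4 + 1) + 2·4^2 + 2·4 + 2|_4 = 1066 ⇒ 1065
(2) 1065|_4 = 4^(4 + 1) + 2·4^2 + 2·4 + 1 ↦ 5^(5 + 1) + 2·5^2 + 2·5 + 1|_5 = 15686 ⇒ 15685
(3) 15685|_5 = 5^(5 + 1) + 2·5^2 + 2·5 ↦ 6^(6 + 1) + 2·6^2 + 2·6|_6 = 280020 ⇒ 280019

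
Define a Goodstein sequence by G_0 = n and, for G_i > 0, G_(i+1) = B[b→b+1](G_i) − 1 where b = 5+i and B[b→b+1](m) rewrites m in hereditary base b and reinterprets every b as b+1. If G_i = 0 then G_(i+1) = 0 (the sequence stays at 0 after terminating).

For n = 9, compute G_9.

base 5: 9 = 5 + 4; at 6: 6 + 4 = 10; next = 9
base 6: 9 = 6 + 3; at 7: 7 + 3 = 10; next = 9
base 7: 9 = 7 + 2; at 8: 8 + 2 = 10; next = 9
base 8: 9 = 8 + 1; at 9: 9 + 1 = 10; next = 9
base 9: 9 = 9; at 10: 10 = 10; next = 9
base 10: 9 = 9; at 11: 9 = 9; next = 8
base 11: 8 = 8; at 12: 8 = 8; next = 7
base 12: 7 = 7; at 13: 7 = 7; next = 6
base 13: 6 = 6; at 14: 6 = 6; next = 5

5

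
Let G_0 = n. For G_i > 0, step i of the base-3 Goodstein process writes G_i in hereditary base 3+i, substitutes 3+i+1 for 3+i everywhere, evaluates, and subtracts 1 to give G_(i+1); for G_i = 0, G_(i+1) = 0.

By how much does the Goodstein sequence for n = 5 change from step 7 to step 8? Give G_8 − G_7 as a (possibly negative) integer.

-1

base 3: 5 = 3 + 2; at 4: 4 + 2 = 6; next = 5
base 4: 5 = 4 + 1; at 5: 5 + 1 = 6; next = 5
base 5: 5 = 5; at 6: 6 = 6; next = 5
base 6: 5 = 5; at 7: 5 = 5; next = 4
base 7: 4 = 4; at 8: 4 = 4; next = 3
base 8: 3 = 3; at 9: 3 = 3; next = 2
base 9: 2 = 2; at 10: 2 = 2; next = 1
base 10: 1 = 1; at 11: 1 = 1; next = 0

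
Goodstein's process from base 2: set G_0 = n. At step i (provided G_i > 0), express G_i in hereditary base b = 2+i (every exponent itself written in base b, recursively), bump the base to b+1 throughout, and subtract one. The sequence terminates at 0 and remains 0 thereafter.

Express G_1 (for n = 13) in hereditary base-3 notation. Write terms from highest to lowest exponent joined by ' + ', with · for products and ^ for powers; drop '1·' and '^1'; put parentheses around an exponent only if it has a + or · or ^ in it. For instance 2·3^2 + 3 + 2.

3^(3 + 1) + 3^3

base 2: 13 = 2^(2 + 1) + 2^2 + 1; at 3: 3^(3 + 1) + 3^3 + 1 = 109; next = 108
base 3: 108 = 3^(3 + 1) + 3^3; at 4: 4^(4 + 1) + 4^4 = 1280; next = 1279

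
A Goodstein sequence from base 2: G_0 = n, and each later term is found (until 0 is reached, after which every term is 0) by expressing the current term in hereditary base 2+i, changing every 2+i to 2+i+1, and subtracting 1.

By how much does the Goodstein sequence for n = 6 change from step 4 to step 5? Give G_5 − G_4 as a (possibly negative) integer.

base 2: 6 = 2^2 + 2; at 3: 3^3 + 3 = 30; next = 29
base 3: 29 = 3^3 + 2; at 4: 4^4 + 2 = 258; next = 257
base 4: 257 = 4^4 + 1; at 5: 5^5 + 1 = 3126; next = 3125
base 5: 3125 = 5^5; at 6: 6^6 = 46656; next = 46655
base 6: 46655 = 5·6^5 + 5·6^4 + 5·6^3 + 5·6^2 + 5·6 + 5; at 7: 5·7^5 + 5·7^4 + 5·7^3 + 5·7^2 + 5·7 + 5 = 98040; next = 98039

51384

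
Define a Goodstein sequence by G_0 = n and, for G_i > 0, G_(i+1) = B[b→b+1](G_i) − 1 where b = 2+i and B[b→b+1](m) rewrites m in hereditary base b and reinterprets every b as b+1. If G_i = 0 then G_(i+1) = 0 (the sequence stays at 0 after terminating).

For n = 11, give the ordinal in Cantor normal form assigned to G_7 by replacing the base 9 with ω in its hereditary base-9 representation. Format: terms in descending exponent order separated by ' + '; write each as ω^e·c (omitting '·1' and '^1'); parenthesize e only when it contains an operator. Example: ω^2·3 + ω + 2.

ω^ω·7 + ω^7·7 + ω^6·7 + ω^5·7 + ω^4·7 + ω^3·7 + ω^2·7 + ω·7 + 6

base 2: 11 = 2^(2 + 1) + 2 + 1; at 3: 3^(3 + 1) + 3 + 1 = 85; next = 84
base 3: 84 = 3^(3 + 1) + 3; at 4: 4^(4 + 1) + 4 = 1028; next = 1027
base 4: 1027 = 4^(4 + 1) + 3; at 5: 5^(5 + 1) + 3 = 15628; next = 15627
base 5: 15627 = 5^(5 + 1) + 2; at 6: 6^(6 + 1) + 2 = 279938; next = 279937
base 6: 279937 = 6^(6 + 1) + 1; at 7: 7^(7 + 1) + 1 = 5764802; next = 5764801
base 7: 5764801 = 7^(7 + 1); at 8: 8^(8 + 1) = 134217728; next = 134217727
base 8: 134217727 = 7·8^8 + 7·8^7 + 7·8^6 + 7·8^5 + 7·8^4 + 7·8^3 + 7·8^2 + 7·8 + 7; at 9: 7·9^9 + 7·9^7 + 7·9^6 + 7·9^5 + 7·9^4 + 7·9^3 + 7·9^2 + 7·9 + 7 = 2749609303; next = 2749609302
base 9: 2749609302 = 7·9^9 + 7·9^7 + 7·9^6 + 7·9^5 + 7·9^4 + 7·9^3 + 7·9^2 + 7·9 + 6; at 10: 7·10^10 + 7·10^7 + 7·10^6 + 7·10^5 + 7·10^4 + 7·10^3 + 7·10^2 + 7·10 + 6 = 70077777776; next = 70077777775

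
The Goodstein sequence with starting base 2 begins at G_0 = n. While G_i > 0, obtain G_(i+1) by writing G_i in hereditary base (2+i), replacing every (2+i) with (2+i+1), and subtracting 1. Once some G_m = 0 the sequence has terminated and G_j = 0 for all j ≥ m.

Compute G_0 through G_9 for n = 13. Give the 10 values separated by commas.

step 0: 13 = 2^(2 + 1) + 2^2 + 1; sub 3 for 2: 3^(3 + 1) + 3^3 + 1; = 109; G_1 = 109−1 = 108
step 1: 108 = 3^(3 + 1) + 3^3; sub 4 for 3: 4^(4 + 1) + 4^4; = 1280; G_2 = 1280−1 = 1279
step 2: 1279 = 4^(4 + 1) + 3·4^3 + 3·4^2 + 3·4 + 3; sub 5 for 4: 5^(5 + 1) + 3·5^3 + 3·5^2 + 3·5 + 3; = 16093; G_3 = 16093−1 = 16092
step 3: 16092 = 5^(5 + 1) + 3·5^3 + 3·5^2 + 3·5 + 2; sub 6 for 5: 6^(6 + 1) + 3·6^3 + 3·6^2 + 3·6 + 2; = 280712; G_4 = 280712−1 = 280711
step 4: 280711 = 6^(6 + 1) + 3·6^3 + 3·6^2 + 3·6 + 1; sub 7 for 6: 7^(7 + 1) + 3·7^3 + 3·7^2 + 3·7 + 1; = 5765999; G_5 = 5765999−1 = 5765998
step 5: 5765998 = 7^(7 + 1) + 3·7^3 + 3·7^2 + 3·7; sub 8 for 7: 8^(8 + 1) + 3·8^3 + 3·8^2 + 3·8; = 134219480; G_6 = 134219480−1 = 134219479
step 6: 134219479 = 8^(8 + 1) + 3·8^3 + 3·8^2 + 2·8 + 7; sub 9 for 8: 9^(9 + 1) + 3·9^3 + 3·9^2 + 2·9 + 7; = 3486786856; G_7 = 3486786856−1 = 3486786855
step 7: 3486786855 = 9^(9 + 1) + 3·9^3 + 3·9^2 + 2·9 + 6; sub 10 for 9: 10^(10 + 1) + 3·10^3 + 3·10^2 + 2·10 + 6; = 100000003326; G_8 = 100000003326−1 = 100000003325
step 8: 100000003325 = 10^(10 + 1) + 3·10^3 + 3·10^2 + 2·10 + 5; sub 11 for 10: 11^(11 + 1) + 3·11^3 + 3·11^2 + 2·11 + 5; = 3138428381104; G_9 = 3138428381104−1 = 3138428381103

13, 108, 1279, 16092, 280711, 5765998, 134219479, 3486786855, 100000003325, 3138428381103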